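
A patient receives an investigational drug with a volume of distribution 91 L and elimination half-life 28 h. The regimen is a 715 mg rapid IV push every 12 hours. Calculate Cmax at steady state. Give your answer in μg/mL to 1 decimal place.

τ/t½ = 12/28 ≈ 0.42857, so fraction remaining f = (1/2)^(12/28) ≈ 0.7430.
Accumulation ratio R = 1/(1 − f) ≈ 1/0.2570 ≈ 3.8911.
Single-dose peak C₀ = D/Vd = 715/91 ≈ 7.857 μg/mL.
Cmax,ss = C₀/(1 − f) ≈ 7.857/0.2570 ≈ 30.572 μg/mL.

30.6 μg/mL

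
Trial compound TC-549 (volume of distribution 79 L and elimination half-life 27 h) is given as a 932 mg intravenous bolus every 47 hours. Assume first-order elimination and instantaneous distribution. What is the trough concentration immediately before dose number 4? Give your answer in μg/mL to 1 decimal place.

f = (1/2)^(τ/t½) = (1/2)^(47/27) ≈ 0.2992.
C₀ = D/Vd = 932/79 ≈ 11.797 μg/mL.
Before the 4th dose, 3 doses have been given. Superposition: Cmin = C₀·(f + f² + … + f^3).
≈ 11.797 × (0.2992 + 0.0895 + 0.0268) ≈ 11.797 × 0.4155 ≈ 4.902 μg/mL.

4.9 μg/mL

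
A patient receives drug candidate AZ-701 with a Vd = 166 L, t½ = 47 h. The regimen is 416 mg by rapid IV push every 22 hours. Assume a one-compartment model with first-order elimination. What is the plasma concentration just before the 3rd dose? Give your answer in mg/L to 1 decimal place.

f = (1/2)^(τ/t½) = (1/2)^(22/47) ≈ 0.7229.
C₀ = D/Vd = 416/166 ≈ 2.506 mg/L.
Before the 3rd dose, 2 doses have been given. Superposition: Cmin = C₀·(f + f²).
≈ 2.506 × (0.7229 + 0.5226) ≈ 2.506 × 1.2455 ≈ 3.121 mg/L.

3.1 mg/L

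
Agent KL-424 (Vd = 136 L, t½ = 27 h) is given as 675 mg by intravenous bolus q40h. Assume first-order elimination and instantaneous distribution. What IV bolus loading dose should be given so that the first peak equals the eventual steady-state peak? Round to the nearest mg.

1052 mg

f = (1/2)^(40/27) ≈ 0.358121; accumulation ratio R = 1/(1−f) ≈ 1.55793.
Loading dose to hit Cmax,ss on first dose: D_load = D_maint·R ≈ 675 × 1.55793 ≈ 1051.60 mg.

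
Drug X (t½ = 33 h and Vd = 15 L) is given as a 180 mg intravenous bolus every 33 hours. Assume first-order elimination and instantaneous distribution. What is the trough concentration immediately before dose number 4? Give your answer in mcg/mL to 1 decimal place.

10.5 mcg/mL

f = (1/2)^(τ/t½) = (1/2)^(33/33) ≈ 0.5000.
C₀ = D/Vd = 180/15 ≈ 12.000 mcg/mL.
Before the 4th dose, 3 doses have been given. Superposition: Cmin = C₀·(f + f² + … + f^3).
≈ 12.000 × (0.5000 + 0.2500 + 0.1250) ≈ 12.000 × 0.8750 ≈ 10.500 mcg/mL.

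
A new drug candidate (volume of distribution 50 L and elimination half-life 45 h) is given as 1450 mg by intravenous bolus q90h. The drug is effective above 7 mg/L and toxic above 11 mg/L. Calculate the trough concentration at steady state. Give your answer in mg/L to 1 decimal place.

9.7 mg/L

The dosing interval is 2 half-lives, so f = 2^(−2) = 0.25.
Accumulation ratio R = 1/(1 − f) = 1/0.75 = 4/3.
Single-dose peak C₀ = D/Vd = 1450/50 = 29 mg/L.
Steady-state peak Cmax,ss = C₀·R = 29 × 4/3 ≈ 38.667 mg/L.
Steady-state trough Cmin,ss = Cmax,ss·f ≈ 38.667 × 0.25 ≈ 9.667 mg/L.
Trough 9.7 mg/L vs MEC 7 mg/L: adequate.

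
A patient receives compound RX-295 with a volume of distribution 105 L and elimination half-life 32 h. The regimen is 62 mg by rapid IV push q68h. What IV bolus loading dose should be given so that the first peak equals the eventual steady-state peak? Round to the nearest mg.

80 mg

f = (1/2)^(68/32) ≈ 0.229251; accumulation ratio R = 1/(1−f) ≈ 1.29744.
Loading dose to hit Cmax,ss on first dose: D_load = D_maint·R ≈ 62 × 1.29744 ≈ 80.44 mg.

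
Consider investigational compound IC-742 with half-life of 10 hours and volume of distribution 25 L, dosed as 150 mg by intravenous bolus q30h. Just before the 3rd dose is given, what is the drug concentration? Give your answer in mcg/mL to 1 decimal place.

0.8 mcg/mL

f = (1/2)^(τ/t½) = (1/2)^(30/10) ≈ 0.1250.
C₀ = D/Vd = 150/25 ≈ 6.000 mcg/mL.
Before the 3rd dose, 2 doses have been given. Superposition: Cmin = C₀·(f + f²).
≈ 6.000 × (0.1250 + 0.0156) ≈ 6.000 × 0.1406 ≈ 0.844 mcg/mL.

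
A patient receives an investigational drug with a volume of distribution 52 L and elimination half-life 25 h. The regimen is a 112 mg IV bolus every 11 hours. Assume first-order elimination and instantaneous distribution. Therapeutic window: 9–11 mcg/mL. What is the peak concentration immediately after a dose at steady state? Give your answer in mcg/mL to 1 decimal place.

k = ln2/t½ = ln2/25 ≈ 0.027726 h⁻¹; fraction remaining f = e^(−kτ) = e^(−0.027726×11) ≈ 0.7371.
At steady state, accumulation factor R = 1/(1 − e^(−kτ)) ≈ 3.8037.
Single-dose peak C₀ = D/Vd = 112/52 ≈ 2.154 mcg/mL.
Steady-state peak Cmax,ss = C₀·R ≈ 2.154 × 3.8037 ≈ 8.193 mcg/mL.
Peak 8.2 mcg/mL vs MTC 11 mcg/mL: below toxic threshold.

8.2 mcg/mL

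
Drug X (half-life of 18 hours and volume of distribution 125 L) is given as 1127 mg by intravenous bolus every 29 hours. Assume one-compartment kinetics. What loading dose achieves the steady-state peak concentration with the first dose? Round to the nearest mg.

f = (1/2)^(29/18) ≈ 0.327346; accumulation ratio R = 1/(1−f) ≈ 1.48665.
Loading dose to hit Cmax,ss on first dose: D_load = D_maint·R ≈ 1127 × 1.48665 ≈ 1675.45 mg.

1675 mg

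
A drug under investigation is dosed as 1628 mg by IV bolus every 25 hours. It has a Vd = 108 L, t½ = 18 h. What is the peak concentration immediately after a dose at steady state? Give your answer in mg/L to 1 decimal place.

Over one 25-h interval, 25/18 ≈ 1.3889 half-lives elapse, leaving f ≈ 0.3819 of each dose.
At steady state, accumulation factor R = 1/(1 − e^(−kτ)) ≈ 1.6179.
Each bolus raises the concentration by D/Vd = 1628/108 ≈ 15.074 mg/L.
Steady-state peak Cmax,ss = C₀·R ≈ 15.074 × 1.6179 ≈ 24.388 mg/L.

24.4 mg/L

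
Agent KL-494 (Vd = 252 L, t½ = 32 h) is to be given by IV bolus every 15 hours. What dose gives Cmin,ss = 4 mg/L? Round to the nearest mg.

387 mg

τ/t½ = 15/32 ≈ 0.46875, so f = (1/2)^(15/32) ≈ 0.722590.
Cmin,ss = (D/Vd)·f/(1−f), so D = Cmin,ss·Vd·(1−f)/f.
D = 4 × 252 × (1−f)/f ≈ 4 × 252 × 0.38391 ≈ 386.98 mg.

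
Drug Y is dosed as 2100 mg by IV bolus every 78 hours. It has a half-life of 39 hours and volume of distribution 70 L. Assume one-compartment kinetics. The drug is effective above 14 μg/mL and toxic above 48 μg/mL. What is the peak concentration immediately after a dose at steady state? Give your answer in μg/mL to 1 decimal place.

40.0 μg/mL

τ = 78 h = 2 half-lives, so f = (1/2)^2 = 0.25.
Accumulation ratio R = 1/(1 − f) = 1/0.75 = 4/3.
Single-dose peak C₀ = D/Vd = 2100/70 = 30 μg/mL.
Steady-state peak Cmax,ss = C₀·R = 30 × 4/3 ≈ 40.000 μg/mL.
Peak 40.0 μg/mL vs MTC 48 μg/mL: below toxic threshold.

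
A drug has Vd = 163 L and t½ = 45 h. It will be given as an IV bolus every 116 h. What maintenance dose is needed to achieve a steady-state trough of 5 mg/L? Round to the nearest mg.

4051 mg

τ/t½ = 116/45 ≈ 2.5778, so f = (1/2)^(116/45) ≈ 0.167499.
Cmin,ss = (D/Vd)·f/(1−f), so D = Cmin,ss·Vd·(1−f)/f.
D = 5 × 163 × (1−f)/f ≈ 5 × 163 × 4.97018 ≈ 4050.70 mg.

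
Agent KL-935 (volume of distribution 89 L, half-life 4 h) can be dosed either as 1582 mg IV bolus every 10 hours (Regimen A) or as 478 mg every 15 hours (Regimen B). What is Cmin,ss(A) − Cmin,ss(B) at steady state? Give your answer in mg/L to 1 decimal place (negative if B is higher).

Regimen A: f = (1/2)^(10/4) ≈ 0.1768; Cmin,ss = (1582/89)·f/(1−f) ≈ 3.818 mg/L.
Regimen B: f = (1/2)^(15/4) ≈ 0.0743; Cmin,ss = (478/89)·f/(1−f) ≈ 0.431 mg/L.
Difference ≈ 3.818 − 0.431 ≈ 3.387 mg/L.

3.4 mg/L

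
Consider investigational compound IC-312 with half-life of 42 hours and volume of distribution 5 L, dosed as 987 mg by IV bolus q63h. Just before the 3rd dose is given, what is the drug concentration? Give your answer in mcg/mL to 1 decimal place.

f = (1/2)^(τ/t½) = (1/2)^(63/42) ≈ 0.3536.
C₀ = D/Vd = 987/5 ≈ 197.400 mcg/mL.
Before the 3rd dose, 2 doses have been given. Superposition: Cmin = C₀·(f + f²).
≈ 197.400 × (0.3536 + 0.1250) ≈ 197.400 × 0.4786 ≈ 94.476 mcg/mL.

94.5 mcg/mL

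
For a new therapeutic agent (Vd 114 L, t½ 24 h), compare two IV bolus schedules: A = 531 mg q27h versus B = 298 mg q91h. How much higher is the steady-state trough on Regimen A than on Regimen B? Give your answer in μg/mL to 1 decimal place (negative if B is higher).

3.7 μg/mL

Regimen A: f = (1/2)^(27/24) ≈ 0.4585; Cmin,ss = (531/114)·f/(1−f) ≈ 3.944 μg/mL.
Regimen B: f = (1/2)^(91/24) ≈ 0.0722; Cmin,ss = (298/114)·f/(1−f) ≈ 0.203 μg/mL.
Difference ≈ 3.944 − 0.203 ≈ 3.741 μg/mL.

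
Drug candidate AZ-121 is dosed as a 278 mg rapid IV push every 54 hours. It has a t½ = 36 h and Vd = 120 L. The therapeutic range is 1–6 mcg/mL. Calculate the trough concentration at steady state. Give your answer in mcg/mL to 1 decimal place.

1.3 mcg/mL

τ/t½ = 54/36 ≈ 1.5, so fraction remaining f = (1/2)^(54/36) ≈ 0.3536.
Each bolus raises the concentration by D/Vd = 278/120 ≈ 2.317 mcg/mL.
Steady-state trough Cmin,ss = C₀·f/(1−f) ≈ 2.317 × 0.3536/0.6464 ≈ 1.267 mcg/mL.
Trough 1.3 mcg/mL vs MEC 1 mcg/mL: adequate.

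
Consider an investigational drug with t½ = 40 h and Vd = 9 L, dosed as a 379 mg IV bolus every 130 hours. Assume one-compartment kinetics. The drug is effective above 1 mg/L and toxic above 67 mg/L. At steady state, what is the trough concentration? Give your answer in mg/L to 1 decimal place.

Over one 130-h interval, 130/40 ≈ 3.25 half-lives elapse, leaving f ≈ 0.1051 of each dose.
Accumulation ratio R = 1/(1 − f) ≈ 1/0.8949 ≈ 1.1174.
Single-dose peak C₀ = D/Vd = 379/9 ≈ 42.111 mg/L.
Cmax,ss = C₀/(1 − f) ≈ 42.111/0.8949 ≈ 47.057 mg/L.
Steady-state trough Cmin,ss = Cmax,ss·f ≈ 47.057 × 0.1051 ≈ 4.946 mg/L.
Trough 4.9 mg/L vs MEC 1 mg/L: adequate.

4.9 mg/L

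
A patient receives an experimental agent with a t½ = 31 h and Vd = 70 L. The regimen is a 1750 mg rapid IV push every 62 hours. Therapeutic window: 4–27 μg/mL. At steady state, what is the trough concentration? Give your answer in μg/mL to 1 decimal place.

8.3 μg/mL

The dosing interval is 2 half-lives, so f = 2^(−2) = 0.25.
Accumulation ratio R = 1/(1 − f) = 1/0.75 = 4/3.
Single-dose peak C₀ = D/Vd = 1750/70 = 25 μg/mL.
Steady-state peak Cmax,ss = C₀·R = 25 × 4/3 ≈ 33.333 μg/mL.
Steady-state trough Cmin,ss = Cmax,ss·f ≈ 33.333 × 0.25 ≈ 8.333 μg/mL.
Trough 8.3 μg/mL vs MEC 4 μg/mL: adequate.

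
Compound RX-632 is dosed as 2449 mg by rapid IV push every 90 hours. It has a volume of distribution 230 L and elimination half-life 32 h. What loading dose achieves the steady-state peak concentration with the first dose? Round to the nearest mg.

2855 mg

f = (1/2)^(90/32) ≈ 0.142349; accumulation ratio R = 1/(1−f) ≈ 1.16598.
Loading dose to hit Cmax,ss on first dose: D_load = D_maint·R ≈ 2449 × 1.16598 ≈ 2855.49 mg.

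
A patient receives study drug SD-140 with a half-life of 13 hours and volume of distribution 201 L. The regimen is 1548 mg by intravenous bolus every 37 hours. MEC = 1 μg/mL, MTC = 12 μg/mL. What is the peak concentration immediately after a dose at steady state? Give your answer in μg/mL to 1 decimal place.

8.9 μg/mL

τ/t½ = 37/13 ≈ 2.8462, so fraction remaining f = (1/2)^(37/13) ≈ 0.1391.
Accumulation ratio R = 1/(1 − f) ≈ 1/0.8609 ≈ 1.1616.
Single-dose peak C₀ = D/Vd = 1548/201 ≈ 7.701 μg/mL.
Cmax,ss = C₀/(1 − f) ≈ 7.701/0.8609 ≈ 8.945 μg/mL.
Peak 8.9 μg/mL vs MTC 12 μg/mL: below toxic threshold.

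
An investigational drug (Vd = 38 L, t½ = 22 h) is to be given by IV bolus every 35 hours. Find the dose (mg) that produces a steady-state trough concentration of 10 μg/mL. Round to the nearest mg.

765 mg

τ/t½ = 35/22 ≈ 1.5909, so f = (1/2)^(35/22) ≈ 0.331962.
Cmin,ss = (D/Vd)·f/(1−f), so D = Cmin,ss·Vd·(1−f)/f.
D = 10 × 38 × (1−f)/f ≈ 10 × 38 × 2.01239 ≈ 764.71 mg.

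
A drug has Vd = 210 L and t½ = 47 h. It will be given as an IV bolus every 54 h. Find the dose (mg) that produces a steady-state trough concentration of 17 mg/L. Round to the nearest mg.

τ/t½ = 54/47 ≈ 1.1489, so f = (1/2)^(54/47) ≈ 0.450958.
Cmin,ss = (D/Vd)·f/(1−f), so D = Cmin,ss·Vd·(1−f)/f.
D = 17 × 210 × (1−f)/f ≈ 17 × 210 × 1.21750 ≈ 4346.48 mg.

4346 mg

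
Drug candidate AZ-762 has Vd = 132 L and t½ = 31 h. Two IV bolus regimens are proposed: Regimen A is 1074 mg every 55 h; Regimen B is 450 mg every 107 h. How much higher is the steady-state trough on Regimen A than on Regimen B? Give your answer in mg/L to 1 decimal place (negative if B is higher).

3.0 mg/L

Regimen A: f = (1/2)^(55/31) ≈ 0.2924; Cmin,ss = (1074/132)·f/(1−f) ≈ 3.362 mg/L.
Regimen B: f = (1/2)^(107/31) ≈ 0.0914; Cmin,ss = (450/132)·f/(1−f) ≈ 0.343 mg/L.
Difference ≈ 3.362 − 0.343 ≈ 3.019 mg/L.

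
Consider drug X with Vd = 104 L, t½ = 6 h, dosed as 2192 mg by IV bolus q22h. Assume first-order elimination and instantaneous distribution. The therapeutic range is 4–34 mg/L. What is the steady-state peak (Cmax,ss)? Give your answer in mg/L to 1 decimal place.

k = ln2/t½ = ln2/6 ≈ 0.115525 h⁻¹; fraction remaining f = e^(−kτ) = e^(−0.115525×22) ≈ 0.0787.
Accumulation ratio R = 1/(1 − f) ≈ 1/0.9213 ≈ 1.0854.
Single-dose peak C₀ = D/Vd = 2192/104 ≈ 21.077 mg/L.
Steady-state peak Cmax,ss = C₀·R ≈ 21.077 × 1.0854 ≈ 22.877 mg/L.
Peak 22.9 mg/L vs MTC 34 mg/L: below toxic threshold.

22.9 mg/L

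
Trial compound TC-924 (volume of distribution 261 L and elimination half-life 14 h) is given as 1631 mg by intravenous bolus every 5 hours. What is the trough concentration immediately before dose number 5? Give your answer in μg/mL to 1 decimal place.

f = (1/2)^(τ/t½) = (1/2)^(5/14) ≈ 0.7807.
C₀ = D/Vd = 1631/261 ≈ 6.249 μg/mL.
Before the 5th dose, 4 doses have been given. Superposition: Cmin = C₀·(f + f² + … + f^4).
≈ 6.249 × (0.7807 + 0.6095 + 0.4758 + 0.3715) ≈ 6.249 × 2.2375 ≈ 13.982 μg/mL.

14.0 μg/mL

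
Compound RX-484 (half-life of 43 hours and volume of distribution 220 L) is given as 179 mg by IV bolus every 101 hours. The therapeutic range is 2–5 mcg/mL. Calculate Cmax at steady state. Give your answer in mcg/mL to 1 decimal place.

1.0 mcg/mL

Over one 101-h interval, 101/43 ≈ 2.3488 half-lives elapse, leaving f ≈ 0.1963 of each dose.
Accumulation ratio R = 1/(1 − f) ≈ 1/0.8037 ≈ 1.2442.
Each bolus raises the concentration by D/Vd = 179/220 ≈ 0.814 mcg/mL.
Cmax,ss = C₀/(1 − f) ≈ 0.814/0.8037 ≈ 1.013 mcg/mL.
Peak 1.0 mcg/mL vs MTC 5 mcg/mL: below toxic threshold.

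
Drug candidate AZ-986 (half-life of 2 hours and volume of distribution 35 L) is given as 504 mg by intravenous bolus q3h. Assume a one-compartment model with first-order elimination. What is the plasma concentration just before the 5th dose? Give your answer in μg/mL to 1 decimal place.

7.8 μg/mL

f = (1/2)^(τ/t½) = (1/2)^(3/2) ≈ 0.3536.
C₀ = D/Vd = 504/35 ≈ 14.400 μg/mL.
Before the 5th dose, 4 doses have been given. Superposition: Cmin = C₀·(f + f² + … + f^4).
≈ 14.400 × (0.3536 + 0.1250 + 0.0442 + 0.0156) ≈ 14.400 × 0.5384 ≈ 7.753 μg/mL.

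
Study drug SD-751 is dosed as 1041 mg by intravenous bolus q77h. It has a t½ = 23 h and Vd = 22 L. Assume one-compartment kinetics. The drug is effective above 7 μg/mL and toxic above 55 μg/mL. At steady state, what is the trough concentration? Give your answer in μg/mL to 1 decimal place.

5.2 μg/mL

Over one 77-h interval, 77/23 ≈ 3.3478 half-lives elapse, leaving f ≈ 0.0982 of each dose.
At steady state, accumulation factor R = 1/(1 − e^(−kτ)) ≈ 1.1089.
Single-dose peak C₀ = D/Vd = 1041/22 ≈ 47.318 μg/mL.
Steady-state peak Cmax,ss = C₀·R ≈ 47.318 × 1.1089 ≈ 52.471 μg/mL.
One interval later, Cmin,ss = Cmax,ss·e^(−kτ) ≈ 52.471 × 0.0982 ≈ 5.153 μg/mL.
Trough 5.2 μg/mL vs MEC 7 μg/mL: subtherapeutic.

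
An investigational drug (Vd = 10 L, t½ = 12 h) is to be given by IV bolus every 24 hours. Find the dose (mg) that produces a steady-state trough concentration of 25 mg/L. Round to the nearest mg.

750 mg

τ/t½ = 24/12 ≈ 2, so f = (1/2)^(24/12) ≈ 0.250000.
Cmin,ss = (D/Vd)·f/(1−f), so D = Cmin,ss·Vd·(1−f)/f.
D = 25 × 10 × (1−f)/f ≈ 25 × 10 × 3.00000 ≈ 750.00 mg.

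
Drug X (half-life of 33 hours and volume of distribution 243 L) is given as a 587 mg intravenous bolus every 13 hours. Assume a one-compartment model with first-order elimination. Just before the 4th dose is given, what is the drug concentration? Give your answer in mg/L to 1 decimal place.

4.3 mg/L

f = (1/2)^(τ/t½) = (1/2)^(13/33) ≈ 0.7610.
C₀ = D/Vd = 587/243 ≈ 2.416 mg/L.
Before the 4th dose, 3 doses have been given. Superposition: Cmin = C₀·(f + f² + … + f^3).
≈ 2.416 × (0.7610 + 0.5791 + 0.4407) ≈ 2.416 × 1.7808 ≈ 4.302 mg/L.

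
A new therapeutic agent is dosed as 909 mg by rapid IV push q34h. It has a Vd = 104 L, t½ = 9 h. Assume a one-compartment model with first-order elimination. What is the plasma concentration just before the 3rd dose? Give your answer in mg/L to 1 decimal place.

f = (1/2)^(τ/t½) = (1/2)^(34/9) ≈ 0.0729.
C₀ = D/Vd = 909/104 ≈ 8.740 mg/L.
Before the 3rd dose, 2 doses have been given. Superposition: Cmin = C₀·(f + f²).
≈ 8.740 × (0.0729 + 0.0053) ≈ 8.740 × 0.0782 ≈ 0.683 mg/L.

0.7 mg/L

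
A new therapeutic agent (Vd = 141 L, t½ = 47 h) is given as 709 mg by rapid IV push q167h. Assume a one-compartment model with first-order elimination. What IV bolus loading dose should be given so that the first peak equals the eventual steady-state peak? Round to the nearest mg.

775 mg

f = (1/2)^(167/47) ≈ 0.085189; accumulation ratio R = 1/(1−f) ≈ 1.09312.
Loading dose to hit Cmax,ss on first dose: D_load = D_maint·R ≈ 709 × 1.09312 ≈ 775.02 mg.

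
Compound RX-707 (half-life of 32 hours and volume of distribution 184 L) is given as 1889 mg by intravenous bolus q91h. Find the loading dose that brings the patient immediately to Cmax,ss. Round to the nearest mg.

f = (1/2)^(91/32) ≈ 0.139298; accumulation ratio R = 1/(1−f) ≈ 1.16184.
Loading dose to hit Cmax,ss on first dose: D_load = D_maint·R ≈ 1889 × 1.16184 ≈ 2194.72 mg.

2195 mg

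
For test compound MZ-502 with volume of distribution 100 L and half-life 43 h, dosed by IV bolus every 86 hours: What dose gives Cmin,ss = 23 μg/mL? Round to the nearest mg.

τ/t½ = 86/43 ≈ 2, so f = (1/2)^(86/43) ≈ 0.250000.
Cmin,ss = (D/Vd)·f/(1−f), so D = Cmin,ss·Vd·(1−f)/f.
D = 23 × 100 × (1−f)/f ≈ 23 × 100 × 3.00000 ≈ 6900.00 mg.

6900 mg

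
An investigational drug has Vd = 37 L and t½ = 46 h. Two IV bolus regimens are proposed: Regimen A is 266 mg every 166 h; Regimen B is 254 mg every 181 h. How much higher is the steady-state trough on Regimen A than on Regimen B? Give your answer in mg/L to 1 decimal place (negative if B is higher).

0.2 mg/L

Regimen A: f = (1/2)^(166/46) ≈ 0.0820; Cmin,ss = (266/37)·f/(1−f) ≈ 0.642 mg/L.
Regimen B: f = (1/2)^(181/46) ≈ 0.0654; Cmin,ss = (254/37)·f/(1−f) ≈ 0.480 mg/L.
Difference ≈ 0.642 − 0.480 ≈ 0.162 mg/L.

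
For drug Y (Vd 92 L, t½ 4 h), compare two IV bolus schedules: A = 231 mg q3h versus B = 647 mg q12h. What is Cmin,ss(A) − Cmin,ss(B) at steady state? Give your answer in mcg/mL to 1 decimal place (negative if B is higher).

Regimen A: f = (1/2)^(3/4) ≈ 0.5946; Cmin,ss = (231/92)·f/(1−f) ≈ 3.683 mcg/mL.
Regimen B: f = (1/2)^(12/4) ≈ 0.1250; Cmin,ss = (647/92)·f/(1−f) ≈ 1.005 mcg/mL.
Difference ≈ 3.683 − 1.005 ≈ 2.678 mcg/mL.

2.7 mcg/mL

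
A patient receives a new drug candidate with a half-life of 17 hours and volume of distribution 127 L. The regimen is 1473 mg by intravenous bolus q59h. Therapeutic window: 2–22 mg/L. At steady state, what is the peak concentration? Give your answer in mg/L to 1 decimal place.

12.7 mg/L

Over one 59-h interval, 59/17 ≈ 3.4706 half-lives elapse, leaving f ≈ 0.0902 of each dose.
Accumulation ratio R = 1/(1 − f) ≈ 1/0.9098 ≈ 1.0991.
Single-dose peak C₀ = D/Vd = 1473/127 ≈ 11.598 mg/L.
Steady-state peak Cmax,ss = C₀·R ≈ 11.598 × 1.0991 ≈ 12.747 mg/L.
Peak 12.7 mg/L vs MTC 22 mg/L: below toxic threshold.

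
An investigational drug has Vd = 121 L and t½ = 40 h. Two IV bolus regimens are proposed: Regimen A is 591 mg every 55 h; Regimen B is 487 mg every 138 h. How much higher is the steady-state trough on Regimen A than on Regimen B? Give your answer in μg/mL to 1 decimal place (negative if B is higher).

2.7 μg/mL

Regimen A: f = (1/2)^(55/40) ≈ 0.3856; Cmin,ss = (591/121)·f/(1−f) ≈ 3.065 μg/mL.
Regimen B: f = (1/2)^(138/40) ≈ 0.0915; Cmin,ss = (487/121)·f/(1−f) ≈ 0.405 μg/mL.
Difference ≈ 3.065 − 0.405 ≈ 2.660 μg/mL.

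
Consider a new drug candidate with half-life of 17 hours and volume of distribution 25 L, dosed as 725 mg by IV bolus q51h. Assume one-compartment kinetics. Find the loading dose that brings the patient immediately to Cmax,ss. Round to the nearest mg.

f = (1/2)^(51/17) ≈ 0.125000; accumulation ratio R = 1/(1−f) ≈ 1.14286.
Loading dose to hit Cmax,ss on first dose: D_load = D_maint·R ≈ 725 × 1.14286 ≈ 828.57 mg.

829 mg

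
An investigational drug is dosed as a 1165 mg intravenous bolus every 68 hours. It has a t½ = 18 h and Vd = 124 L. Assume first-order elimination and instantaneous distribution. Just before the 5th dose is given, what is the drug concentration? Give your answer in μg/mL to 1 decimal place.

0.7 μg/mL

f = (1/2)^(τ/t½) = (1/2)^(68/18) ≈ 0.0729.
C₀ = D/Vd = 1165/124 ≈ 9.395 μg/mL.
Before the 5th dose, 4 doses have been given. Superposition: Cmin = C₀·(f + f² + … + f^4).
≈ 9.395 × (0.0729 + 0.0053 + 0.0004 + 0.0000) ≈ 9.395 × 0.0786 ≈ 0.738 μg/mL.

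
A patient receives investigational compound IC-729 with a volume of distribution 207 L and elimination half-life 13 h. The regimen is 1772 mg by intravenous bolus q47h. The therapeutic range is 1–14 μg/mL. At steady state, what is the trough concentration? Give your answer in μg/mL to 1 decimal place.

k = ln2/t½ = ln2/13 ≈ 0.053319 h⁻¹; fraction remaining f = e^(−kτ) = e^(−0.053319×47) ≈ 0.0816.
Each bolus raises the concentration by D/Vd = 1772/207 ≈ 8.560 μg/mL.
Steady-state trough Cmin,ss = C₀·f/(1−f) ≈ 8.560 × 0.0816/0.9184 ≈ 0.761 μg/mL.
Trough 0.8 μg/mL vs MEC 1 μg/mL: subtherapeutic.

0.8 μg/mL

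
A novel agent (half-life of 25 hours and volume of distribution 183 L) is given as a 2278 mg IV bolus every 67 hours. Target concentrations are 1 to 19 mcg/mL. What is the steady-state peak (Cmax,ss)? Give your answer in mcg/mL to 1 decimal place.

k = ln2/t½ = ln2/25 ≈ 0.027726 h⁻¹; fraction remaining f = e^(−kτ) = e^(−0.027726×67) ≈ 0.1560.
At steady state, accumulation factor R = 1/(1 − e^(−kτ)) ≈ 1.1848.
Each bolus raises the concentration by D/Vd = 2278/183 ≈ 12.448 mcg/mL.
Steady-state peak Cmax,ss = C₀·R ≈ 12.448 × 1.1848 ≈ 14.748 mcg/mL.
Peak 14.7 mcg/mL vs MTC 19 mcg/mL: below toxic threshold.

14.7 mcg/mL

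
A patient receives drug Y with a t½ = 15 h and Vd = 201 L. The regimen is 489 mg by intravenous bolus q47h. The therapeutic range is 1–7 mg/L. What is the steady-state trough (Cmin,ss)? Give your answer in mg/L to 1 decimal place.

τ/t½ = 47/15 ≈ 3.1333, so fraction remaining f = (1/2)^(47/15) ≈ 0.1140.
At steady state, accumulation factor R = 1/(1 − e^(−kτ)) ≈ 1.1287.
Single-dose peak C₀ = D/Vd = 489/201 ≈ 2.433 mg/L.
Steady-state peak Cmax,ss = C₀·R ≈ 2.433 × 1.1287 ≈ 2.746 mg/L.
One interval later, Cmin,ss = Cmax,ss·e^(−kτ) ≈ 2.746 × 0.1140 ≈ 0.313 mg/L.
Trough 0.3 mg/L vs MEC 1 mg/L: subtherapeutic.

0.3 mg/L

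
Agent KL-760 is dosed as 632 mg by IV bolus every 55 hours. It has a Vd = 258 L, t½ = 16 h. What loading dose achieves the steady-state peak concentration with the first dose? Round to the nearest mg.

f = (1/2)^(55/16) ≈ 0.092302; accumulation ratio R = 1/(1−f) ≈ 1.10169.
Loading dose to hit Cmax,ss on first dose: D_load = D_maint·R ≈ 632 × 1.10169 ≈ 696.27 mg.

696 mg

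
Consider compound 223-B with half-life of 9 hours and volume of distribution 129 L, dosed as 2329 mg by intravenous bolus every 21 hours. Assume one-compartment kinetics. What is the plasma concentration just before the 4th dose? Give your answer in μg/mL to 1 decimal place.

f = (1/2)^(τ/t½) = (1/2)^(21/9) ≈ 0.1984.
C₀ = D/Vd = 2329/129 ≈ 18.054 μg/mL.
Before the 4th dose, 3 doses have been given. Superposition: Cmin = C₀·(f + f² + … + f^3).
≈ 18.054 × (0.1984 + 0.0394 + 0.0078) ≈ 18.054 × 0.2456 ≈ 4.434 μg/mL.

4.4 μg/mL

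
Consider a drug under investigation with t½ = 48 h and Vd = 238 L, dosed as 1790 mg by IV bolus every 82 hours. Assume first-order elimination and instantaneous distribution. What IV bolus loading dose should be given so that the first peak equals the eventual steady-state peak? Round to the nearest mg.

2579 mg

f = (1/2)^(82/48) ≈ 0.306013; accumulation ratio R = 1/(1−f) ≈ 1.44095.
Loading dose to hit Cmax,ss on first dose: D_load = D_maint·R ≈ 1790 × 1.44095 ≈ 2579.30 mg.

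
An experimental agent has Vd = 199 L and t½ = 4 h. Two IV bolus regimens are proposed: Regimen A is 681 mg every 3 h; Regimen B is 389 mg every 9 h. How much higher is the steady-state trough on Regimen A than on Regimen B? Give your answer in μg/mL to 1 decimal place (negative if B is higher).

Regimen A: f = (1/2)^(3/4) ≈ 0.5946; Cmin,ss = (681/199)·f/(1−f) ≈ 5.019 μg/mL.
Regimen B: f = (1/2)^(9/4) ≈ 0.2102; Cmin,ss = (389/199)·f/(1−f) ≈ 0.520 μg/mL.
Difference ≈ 5.019 − 0.520 ≈ 4.499 μg/mL.

4.5 μg/mL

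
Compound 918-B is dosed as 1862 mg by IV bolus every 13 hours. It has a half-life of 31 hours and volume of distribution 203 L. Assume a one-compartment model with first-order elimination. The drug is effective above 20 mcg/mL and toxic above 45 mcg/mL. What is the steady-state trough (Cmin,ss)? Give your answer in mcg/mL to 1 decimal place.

27.2 mcg/mL

τ/t½ = 13/31 ≈ 0.41935, so fraction remaining f = (1/2)^(13/31) ≈ 0.7478.
Single-dose peak C₀ = D/Vd = 1862/203 ≈ 9.172 mcg/mL.
Steady-state trough Cmin,ss = C₀·f/(1−f) ≈ 9.172 × 0.7478/0.2522 ≈ 27.196 mcg/mL.
Trough 27.2 mcg/mL vs MEC 20 mcg/mL: adequate.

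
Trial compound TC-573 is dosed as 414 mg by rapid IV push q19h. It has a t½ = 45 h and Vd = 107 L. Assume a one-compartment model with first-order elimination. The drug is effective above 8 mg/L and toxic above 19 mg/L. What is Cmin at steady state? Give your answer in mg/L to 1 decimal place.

τ/t½ = 19/45 ≈ 0.42222, so fraction remaining f = (1/2)^(19/45) ≈ 0.7463.
Accumulation ratio R = 1/(1 − f) ≈ 1/0.2537 ≈ 3.9417.
Each bolus raises the concentration by D/Vd = 414/107 ≈ 3.869 mg/L.
Steady-state peak Cmax,ss = C₀·R ≈ 3.869 × 3.9417 ≈ 15.250 mg/L.
One interval later, Cmin,ss = Cmax,ss·e^(−kτ) ≈ 15.250 × 0.7463 ≈ 11.381 mg/L.
Trough 11.4 mg/L vs MEC 8 mg/L: adequate.

11.4 mg/L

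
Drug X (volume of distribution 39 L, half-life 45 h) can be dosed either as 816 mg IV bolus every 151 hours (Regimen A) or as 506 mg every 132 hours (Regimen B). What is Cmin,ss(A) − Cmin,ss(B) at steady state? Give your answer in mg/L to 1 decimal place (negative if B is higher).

0.3 mg/L

Regimen A: f = (1/2)^(151/45) ≈ 0.0977; Cmin,ss = (816/39)·f/(1−f) ≈ 2.266 mg/L.
Regimen B: f = (1/2)^(132/45) ≈ 0.1309; Cmin,ss = (506/39)·f/(1−f) ≈ 1.954 mg/L.
Difference ≈ 2.266 − 1.954 ≈ 0.312 mg/L.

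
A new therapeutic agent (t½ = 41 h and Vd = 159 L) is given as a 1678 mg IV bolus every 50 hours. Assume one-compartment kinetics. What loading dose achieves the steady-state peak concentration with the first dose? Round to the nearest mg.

2941 mg

f = (1/2)^(50/41) ≈ 0.429428; accumulation ratio R = 1/(1−f) ≈ 1.75263.
Loading dose to hit Cmax,ss on first dose: D_load = D_maint·R ≈ 1678 × 1.75263 ≈ 2940.91 mg.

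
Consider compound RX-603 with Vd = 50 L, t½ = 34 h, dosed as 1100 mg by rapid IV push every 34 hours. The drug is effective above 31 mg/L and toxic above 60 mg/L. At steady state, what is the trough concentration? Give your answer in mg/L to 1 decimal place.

The dosing interval is 1 half-life, so f = 2^(−1) = 0.5.
At steady state, R = 1/(1 − 0.5) = 2/1.
Single-dose peak C₀ = D/Vd = 1100/50 = 22 mg/L.
Steady-state peak Cmax,ss = C₀·R = 22 × 2/1 ≈ 44.000 mg/L.
Steady-state trough Cmin,ss = Cmax,ss·f ≈ 44.000 × 0.5 ≈ 22.000 mg/L.
Trough 22.0 mg/L vs MEC 31 mg/L: subtherapeutic.

22.0 mg/L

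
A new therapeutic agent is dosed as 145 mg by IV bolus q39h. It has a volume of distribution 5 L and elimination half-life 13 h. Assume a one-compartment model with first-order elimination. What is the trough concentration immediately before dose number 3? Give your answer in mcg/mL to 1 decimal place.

f = (1/2)^(τ/t½) = (1/2)^(39/13) ≈ 0.1250.
C₀ = D/Vd = 145/5 ≈ 29.000 mcg/mL.
Before the 3rd dose, 2 doses have been given. Superposition: Cmin = C₀·(f + f²).
≈ 29.000 × (0.1250 + 0.0156) ≈ 29.000 × 0.1406 ≈ 4.077 mcg/mL.

4.1 mcg/mL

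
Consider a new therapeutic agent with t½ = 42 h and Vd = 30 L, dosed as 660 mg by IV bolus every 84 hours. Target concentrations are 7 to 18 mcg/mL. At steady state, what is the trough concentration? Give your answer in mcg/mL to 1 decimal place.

τ = 84 h = 2 half-lives, so f = (1/2)^2 = 0.25.
At steady state, R = 1/(1 − 0.25) = 4/3.
Single-dose peak C₀ = D/Vd = 660/30 = 22 mcg/mL.
Steady-state peak Cmax,ss = C₀·R = 22 × 4/3 ≈ 29.333 mcg/mL.
Steady-state trough Cmin,ss = Cmax,ss·f ≈ 29.333 × 0.25 ≈ 7.333 mcg/mL.
Trough 7.3 mcg/mL vs MEC 7 mcg/mL: adequate.

7.3 mcg/mL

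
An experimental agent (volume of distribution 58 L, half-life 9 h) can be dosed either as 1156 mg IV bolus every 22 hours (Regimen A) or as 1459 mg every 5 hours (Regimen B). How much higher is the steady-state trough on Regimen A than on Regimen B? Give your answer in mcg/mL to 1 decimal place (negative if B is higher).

Regimen A: f = (1/2)^(22/9) ≈ 0.1837; Cmin,ss = (1156/58)·f/(1−f) ≈ 4.485 mcg/mL.
Regimen B: f = (1/2)^(5/9) ≈ 0.6804; Cmin,ss = (1459/58)·f/(1−f) ≈ 53.553 mcg/mL.
Difference ≈ 4.485 − 53.553 ≈ -49.068 mcg/mL.

-49.1 mcg/mL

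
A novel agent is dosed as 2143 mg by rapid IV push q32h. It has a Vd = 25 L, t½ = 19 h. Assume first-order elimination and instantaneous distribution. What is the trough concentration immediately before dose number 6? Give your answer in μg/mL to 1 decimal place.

f = (1/2)^(τ/t½) = (1/2)^(32/19) ≈ 0.3112.
C₀ = D/Vd = 2143/25 ≈ 85.720 μg/mL.
Before the 6th dose, 5 doses have been given. Superposition: Cmin = C₀·(f + f² + … + f^5).
≈ 85.720 × (0.3112 + 0.0968 + 0.0301 + 0.0094 + 0.0029) ≈ 85.720 × 0.4504 ≈ 38.608 μg/mL.

38.6 μg/mL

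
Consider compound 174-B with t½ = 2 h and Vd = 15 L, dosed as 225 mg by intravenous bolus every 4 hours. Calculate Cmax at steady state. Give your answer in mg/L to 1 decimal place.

The dosing interval is 2 half-lives, so f = 2^(−2) = 0.25.
Accumulation ratio R = 1/(1 − f) = 1/0.75 = 4/3.
Single-dose peak C₀ = D/Vd = 225/15 = 15 mg/L.
Steady-state peak Cmax,ss = C₀·R = 15 × 4/3 ≈ 20.000 mg/L.

20.0 mg/L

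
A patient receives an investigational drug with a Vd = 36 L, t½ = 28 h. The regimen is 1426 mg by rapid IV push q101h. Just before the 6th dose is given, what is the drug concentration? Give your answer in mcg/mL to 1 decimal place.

f = (1/2)^(τ/t½) = (1/2)^(101/28) ≈ 0.0821.
C₀ = D/Vd = 1426/36 ≈ 39.611 mcg/mL.
Before the 6th dose, 5 doses have been given. Superposition: Cmin = C₀·(f + f² + … + f^5).
≈ 39.611 × (0.0821 + 0.0067 + 0.0006 + 0.0000 + 0.0000) ≈ 39.611 × 0.0894 ≈ 3.541 mcg/mL.

3.5 mcg/mL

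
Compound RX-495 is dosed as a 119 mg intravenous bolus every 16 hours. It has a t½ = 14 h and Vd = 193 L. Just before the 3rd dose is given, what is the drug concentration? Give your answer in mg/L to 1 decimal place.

0.4 mg/L

f = (1/2)^(τ/t½) = (1/2)^(16/14) ≈ 0.4529.
C₀ = D/Vd = 119/193 ≈ 0.617 mg/L.
Before the 3rd dose, 2 doses have been given. Superposition: Cmin = C₀·(f + f²).
≈ 0.617 × (0.4529 + 0.2051) ≈ 0.617 × 0.6580 ≈ 0.406 mg/L.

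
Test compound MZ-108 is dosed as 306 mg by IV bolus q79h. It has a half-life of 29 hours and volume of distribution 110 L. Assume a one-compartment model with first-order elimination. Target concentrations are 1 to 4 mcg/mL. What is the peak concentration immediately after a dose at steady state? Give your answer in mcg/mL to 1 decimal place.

3.3 mcg/mL

τ/t½ = 79/29 ≈ 2.7241, so fraction remaining f = (1/2)^(79/29) ≈ 0.1513.
Accumulation ratio R = 1/(1 − f) ≈ 1/0.8487 ≈ 1.1783.
Each bolus raises the concentration by D/Vd = 306/110 ≈ 2.782 mcg/mL.
Steady-state peak Cmax,ss = C₀·R ≈ 2.782 × 1.1783 ≈ 3.278 mcg/mL.
Peak 3.3 mcg/mL vs MTC 4 mcg/mL: below toxic threshold.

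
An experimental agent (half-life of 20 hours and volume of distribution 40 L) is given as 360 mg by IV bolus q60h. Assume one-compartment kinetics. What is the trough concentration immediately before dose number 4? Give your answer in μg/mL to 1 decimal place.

f = (1/2)^(τ/t½) = (1/2)^(60/20) ≈ 0.1250.
C₀ = D/Vd = 360/40 ≈ 9.000 μg/mL.
Before the 4th dose, 3 doses have been given. Superposition: Cmin = C₀·(f + f² + … + f^3).
≈ 9.000 × (0.1250 + 0.0156 + 0.0020) ≈ 9.000 × 0.1426 ≈ 1.283 μg/mL.

1.3 μg/mL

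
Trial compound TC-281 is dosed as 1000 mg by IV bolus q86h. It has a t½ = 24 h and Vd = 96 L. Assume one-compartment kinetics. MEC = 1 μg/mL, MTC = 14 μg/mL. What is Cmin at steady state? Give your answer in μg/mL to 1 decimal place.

k = ln2/t½ = ln2/24 ≈ 0.028881 h⁻¹; fraction remaining f = e^(−kτ) = e^(−0.028881×86) ≈ 0.0834.
Single-dose peak C₀ = D/Vd = 1000/96 ≈ 10.417 μg/mL.
Steady-state trough Cmin,ss = C₀·f/(1−f) ≈ 10.417 × 0.0834/0.9166 ≈ 0.948 μg/mL.
Trough 0.9 μg/mL vs MEC 1 μg/mL: subtherapeutic.

0.9 μg/mL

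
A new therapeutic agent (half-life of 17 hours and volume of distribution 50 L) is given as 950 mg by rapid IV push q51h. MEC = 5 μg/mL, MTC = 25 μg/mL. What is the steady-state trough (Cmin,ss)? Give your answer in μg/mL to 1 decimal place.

2.7 μg/mL

τ = 51 h = 3 half-lives, so f = (1/2)^3 = 0.125.
At steady state, R = 1/(1 − 0.125) = 8/7.
Single-dose peak C₀ = D/Vd = 950/50 = 19 μg/mL.
Steady-state peak Cmax,ss = C₀·R = 19 × 8/7 ≈ 21.714 μg/mL.
Steady-state trough Cmin,ss = Cmax,ss·f ≈ 21.714 × 0.125 ≈ 2.714 μg/mL.
Trough 2.7 μg/mL vs MEC 5 μg/mL: subtherapeutic.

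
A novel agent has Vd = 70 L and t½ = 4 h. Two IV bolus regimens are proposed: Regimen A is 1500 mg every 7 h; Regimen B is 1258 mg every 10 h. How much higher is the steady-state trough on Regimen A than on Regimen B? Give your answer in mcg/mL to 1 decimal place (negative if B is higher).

5.2 mcg/mL

Regimen A: f = (1/2)^(7/4) ≈ 0.2973; Cmin,ss = (1500/70)·f/(1−f) ≈ 9.066 mcg/mL.
Regimen B: f = (1/2)^(10/4) ≈ 0.1768; Cmin,ss = (1258/70)·f/(1−f) ≈ 3.860 mcg/mL.
Difference ≈ 9.066 − 3.860 ≈ 5.206 mcg/mL.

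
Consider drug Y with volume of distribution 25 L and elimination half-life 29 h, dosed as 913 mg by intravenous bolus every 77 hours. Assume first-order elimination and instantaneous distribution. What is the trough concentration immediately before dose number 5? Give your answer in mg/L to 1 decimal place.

f = (1/2)^(τ/t½) = (1/2)^(77/29) ≈ 0.1587.
C₀ = D/Vd = 913/25 ≈ 36.520 mg/L.
Before the 5th dose, 4 doses have been given. Superposition: Cmin = C₀·(f + f² + … + f^4).
≈ 36.520 × (0.1587 + 0.0252 + 0.0040 + 0.0006) ≈ 36.520 × 0.1885 ≈ 6.884 mg/L.

6.9 mg/L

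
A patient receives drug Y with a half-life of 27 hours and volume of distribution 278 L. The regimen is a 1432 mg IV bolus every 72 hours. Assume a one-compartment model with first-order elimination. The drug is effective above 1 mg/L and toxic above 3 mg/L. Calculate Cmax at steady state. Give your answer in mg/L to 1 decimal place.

6.1 mg/L

k = ln2/t½ = ln2/27 ≈ 0.025672 h⁻¹; fraction remaining f = e^(−kτ) = e^(−0.025672×72) ≈ 0.1575.
At steady state, accumulation factor R = 1/(1 − e^(−kτ)) ≈ 1.1869.
Single-dose peak C₀ = D/Vd = 1432/278 ≈ 5.151 mg/L.
Steady-state peak Cmax,ss = C₀·R ≈ 5.151 × 1.1869 ≈ 6.114 mg/L.
Peak 6.1 mg/L vs MTC 3 mg/L: exceeds toxic threshold.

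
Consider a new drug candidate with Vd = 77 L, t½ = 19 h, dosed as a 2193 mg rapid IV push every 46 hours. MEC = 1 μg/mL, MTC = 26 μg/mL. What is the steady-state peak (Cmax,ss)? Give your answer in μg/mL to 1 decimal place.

35.0 μg/mL

τ/t½ = 46/19 ≈ 2.4211, so fraction remaining f = (1/2)^(46/19) ≈ 0.1867.
Accumulation ratio R = 1/(1 − f) ≈ 1/0.8133 ≈ 1.2296.
Each bolus raises the concentration by D/Vd = 2193/77 ≈ 28.481 μg/mL.
Steady-state peak Cmax,ss = C₀·R ≈ 28.481 × 1.2296 ≈ 35.020 μg/mL.
Peak 35.0 μg/mL vs MTC 26 μg/mL: exceeds toxic threshold.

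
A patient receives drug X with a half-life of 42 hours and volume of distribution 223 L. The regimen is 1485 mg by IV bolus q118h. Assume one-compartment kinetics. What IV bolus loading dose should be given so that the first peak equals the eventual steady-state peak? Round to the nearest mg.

f = (1/2)^(118/42) ≈ 0.142643; accumulation ratio R = 1/(1−f) ≈ 1.16638.
Loading dose to hit Cmax,ss on first dose: D_load = D_maint·R ≈ 1485 × 1.16638 ≈ 1732.07 mg.

1732 mg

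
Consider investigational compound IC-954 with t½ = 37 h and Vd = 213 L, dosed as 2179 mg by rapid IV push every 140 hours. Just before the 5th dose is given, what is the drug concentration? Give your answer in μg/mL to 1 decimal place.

f = (1/2)^(τ/t½) = (1/2)^(140/37) ≈ 0.0726.
C₀ = D/Vd = 2179/213 ≈ 10.230 μg/mL.
Before the 5th dose, 4 doses have been given. Superposition: Cmin = C₀·(f + f² + … + f^4).
≈ 10.230 × (0.0726 + 0.0053 + 0.0004 + 0.0000) ≈ 10.230 × 0.0783 ≈ 0.801 μg/mL.

0.8 μg/mL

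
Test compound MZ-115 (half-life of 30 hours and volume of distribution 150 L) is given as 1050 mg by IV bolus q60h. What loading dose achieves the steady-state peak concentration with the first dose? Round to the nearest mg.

f = (1/2)^(60/30) ≈ 0.250000; accumulation ratio R = 1/(1−f) ≈ 1.33333.
Loading dose to hit Cmax,ss on first dose: D_load = D_maint·R ≈ 1050 × 1.33333 ≈ 1400.00 mg.

1400 mg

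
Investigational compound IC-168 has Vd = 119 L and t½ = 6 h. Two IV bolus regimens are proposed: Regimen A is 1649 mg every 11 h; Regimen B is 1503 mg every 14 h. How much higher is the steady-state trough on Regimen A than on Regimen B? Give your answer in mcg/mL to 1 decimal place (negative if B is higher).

2.3 mcg/mL

Regimen A: f = (1/2)^(11/6) ≈ 0.2806; Cmin,ss = (1649/119)·f/(1−f) ≈ 5.405 mcg/mL.
Regimen B: f = (1/2)^(14/6) ≈ 0.1984; Cmin,ss = (1503/119)·f/(1−f) ≈ 3.126 mcg/mL.
Difference ≈ 5.405 − 3.126 ≈ 2.279 mcg/mL.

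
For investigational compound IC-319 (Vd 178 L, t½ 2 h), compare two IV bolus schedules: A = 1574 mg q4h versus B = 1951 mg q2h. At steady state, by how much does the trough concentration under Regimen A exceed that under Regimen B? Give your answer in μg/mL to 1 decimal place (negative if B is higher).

-8.0 μg/mL

Regimen A: f = (1/2)^(4/2) ≈ 0.2500; Cmin,ss = (1574/178)·f/(1−f) ≈ 2.948 μg/mL.
Regimen B: f = (1/2)^(2/2) ≈ 0.5000; Cmin,ss = (1951/178)·f/(1−f) ≈ 10.961 μg/mL.
Difference ≈ 2.948 − 10.961 ≈ -8.013 μg/mL.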